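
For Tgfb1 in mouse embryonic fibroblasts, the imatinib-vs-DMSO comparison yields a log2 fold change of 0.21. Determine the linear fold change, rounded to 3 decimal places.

1.157

Fold change = 2^(0.21) = 1.1567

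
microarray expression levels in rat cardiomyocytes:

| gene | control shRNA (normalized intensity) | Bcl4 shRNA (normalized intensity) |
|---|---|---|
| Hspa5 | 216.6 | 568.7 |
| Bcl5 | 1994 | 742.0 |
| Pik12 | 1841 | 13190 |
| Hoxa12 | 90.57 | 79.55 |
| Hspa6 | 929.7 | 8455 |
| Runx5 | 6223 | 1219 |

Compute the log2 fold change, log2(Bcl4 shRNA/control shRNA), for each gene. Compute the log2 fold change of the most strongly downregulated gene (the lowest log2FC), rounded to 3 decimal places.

-2.352

log2(568.7/216.6) = 1.393  (Hspa5)
log2(742.0/1994) = -1.426  (Bcl5)
log2(13190/1841) = 2.841  (Pik12)
log2(79.55/90.57) = -0.187  (Hoxa12)
log2(8455/929.7) = 3.185  (Hspa6)
log2(1219/6223) = -2.352  (Runx5)
Runx5 is most strongly downregulated.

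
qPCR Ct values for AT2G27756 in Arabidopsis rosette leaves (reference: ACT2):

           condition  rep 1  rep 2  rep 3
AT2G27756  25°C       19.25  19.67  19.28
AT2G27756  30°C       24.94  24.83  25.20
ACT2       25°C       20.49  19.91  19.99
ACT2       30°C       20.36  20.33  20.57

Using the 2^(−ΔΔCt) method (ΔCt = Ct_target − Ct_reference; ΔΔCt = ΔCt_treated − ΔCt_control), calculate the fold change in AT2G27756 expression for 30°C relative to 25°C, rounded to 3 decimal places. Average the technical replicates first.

0.025

Mean Ct: AT2G27756 25°C 19.400; AT2G27756 30°C 24.990; ACT2 25°C 20.130; ACT2 30°C 20.420
ΔCt(25°C) = 19.400 − 20.130 = -0.730
ΔCt(30°C) = 24.990 − 20.420 = 4.570
ΔΔCt = 4.570 − (-0.730) = 5.300
Fold change = 2^(−5.300) = 0.0254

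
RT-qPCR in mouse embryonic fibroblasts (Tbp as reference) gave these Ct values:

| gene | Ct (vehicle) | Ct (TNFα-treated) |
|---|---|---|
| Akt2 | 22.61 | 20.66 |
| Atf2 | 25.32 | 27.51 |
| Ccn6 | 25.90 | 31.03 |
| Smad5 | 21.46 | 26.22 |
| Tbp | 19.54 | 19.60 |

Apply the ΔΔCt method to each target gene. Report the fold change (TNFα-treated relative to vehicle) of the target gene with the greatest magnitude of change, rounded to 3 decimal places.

0.030

Akt2: ΔΔCt = (20.66−19.60) − (22.61−19.54) = 1.06 − 3.07 = -2.01; fold change = 2^2.01 = 4.028
Atf2: ΔΔCt = (27.51−19.60) − (25.32−19.54) = 7.91 − 5.78 = 2.13; fold change = 2^-2.13 = 0.228
Ccn6: ΔΔCt = (31.03−19.60) − (25.90−19.54) = 11.43 − 6.36 = 5.07; fold change = 2^-5.07 = 0.030
Smad5: ΔΔCt = (26.22−19.60) − (21.46−19.54) = 6.62 − 1.92 = 4.70; fold change = 2^-4.70 = 0.038
Ccn6 has the largest |ΔΔCt| = 5.07.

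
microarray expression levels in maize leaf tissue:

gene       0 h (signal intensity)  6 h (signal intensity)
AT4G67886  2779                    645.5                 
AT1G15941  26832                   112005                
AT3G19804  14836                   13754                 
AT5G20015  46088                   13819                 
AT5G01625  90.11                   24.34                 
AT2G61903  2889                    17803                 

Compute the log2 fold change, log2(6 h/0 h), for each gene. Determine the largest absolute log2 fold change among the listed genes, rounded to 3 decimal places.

2.623

log2(645.5/2779) = -2.106  (AT4G67886)
log2(112005/26832) = 2.062  (AT1G15941)
log2(13754/14836) = -0.109  (AT3G19804)
log2(13819/46088) = -1.738  (AT5G20015)
log2(24.34/90.11) = -1.888  (AT5G01625)
log2(17803/2889) = 2.623  (AT2G61903)
The largest magnitude belongs to AT2G61903.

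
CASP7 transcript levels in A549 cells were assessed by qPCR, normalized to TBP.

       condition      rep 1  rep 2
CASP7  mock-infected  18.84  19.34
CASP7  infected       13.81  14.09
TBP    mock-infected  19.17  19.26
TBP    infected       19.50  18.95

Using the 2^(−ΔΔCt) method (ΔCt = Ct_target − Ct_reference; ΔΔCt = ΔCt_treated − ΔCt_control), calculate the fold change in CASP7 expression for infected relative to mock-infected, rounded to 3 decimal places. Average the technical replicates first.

35.506

Mean Ct: CASP7 mock-infected 19.090; CASP7 infected 13.950; TBP mock-infected 19.215; TBP infected 19.225
ΔCt(mock-infected) = 19.090 − 19.215 = -0.125
ΔCt(infected) = 13.950 − 19.225 = -5.275
ΔΔCt = -5.275 − (-0.125) = -5.150
Fold change = 2^(−(-5.150)) = 2^5.150 = 35.5062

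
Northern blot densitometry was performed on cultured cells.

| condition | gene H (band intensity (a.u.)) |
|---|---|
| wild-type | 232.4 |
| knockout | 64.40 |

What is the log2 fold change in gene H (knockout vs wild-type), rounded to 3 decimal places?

Fold change = 64.40 / 232.4 = 0.2771
log2(0.2771) = -1.8515

-1.851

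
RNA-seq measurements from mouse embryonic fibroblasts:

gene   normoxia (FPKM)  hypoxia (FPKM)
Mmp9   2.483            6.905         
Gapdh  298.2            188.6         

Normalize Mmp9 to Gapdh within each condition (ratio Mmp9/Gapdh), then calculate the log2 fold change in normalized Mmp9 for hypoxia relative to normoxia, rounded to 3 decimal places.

2.137

Mmp9/Gapdh (normoxia) = 2.483 / 298.2 = 0.0083266
Mmp9/Gapdh (hypoxia) = 6.905 / 188.6 = 0.036612
Fold change = 0.036612 / 0.0083266 = 4.3970
log2(4.3970) = 2.1365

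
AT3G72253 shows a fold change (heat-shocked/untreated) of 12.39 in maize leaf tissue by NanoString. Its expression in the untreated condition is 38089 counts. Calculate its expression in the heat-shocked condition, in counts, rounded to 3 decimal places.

471922.710

heat-shocked expression = 38089 × 12.39 = 471922.710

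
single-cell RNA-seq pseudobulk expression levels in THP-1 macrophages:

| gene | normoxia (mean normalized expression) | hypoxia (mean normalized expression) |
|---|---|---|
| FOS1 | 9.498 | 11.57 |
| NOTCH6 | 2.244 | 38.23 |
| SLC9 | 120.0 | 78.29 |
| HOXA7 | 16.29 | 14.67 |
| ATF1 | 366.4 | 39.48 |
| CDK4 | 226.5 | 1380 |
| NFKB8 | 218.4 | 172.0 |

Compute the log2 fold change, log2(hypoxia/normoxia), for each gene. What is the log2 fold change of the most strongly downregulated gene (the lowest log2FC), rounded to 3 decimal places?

-3.214

log2(11.57/9.498) = 0.285  (FOS1)
log2(38.23/2.244) = 4.091  (NOTCH6)
log2(78.29/120.0) = -0.616  (SLC9)
log2(14.67/16.29) = -0.151  (HOXA7)
log2(39.48/366.4) = -3.214  (ATF1)
log2(1380/226.5) = 2.607  (CDK4)
log2(172.0/218.4) = -0.345  (NFKB8)
ATF1 is most strongly downregulated.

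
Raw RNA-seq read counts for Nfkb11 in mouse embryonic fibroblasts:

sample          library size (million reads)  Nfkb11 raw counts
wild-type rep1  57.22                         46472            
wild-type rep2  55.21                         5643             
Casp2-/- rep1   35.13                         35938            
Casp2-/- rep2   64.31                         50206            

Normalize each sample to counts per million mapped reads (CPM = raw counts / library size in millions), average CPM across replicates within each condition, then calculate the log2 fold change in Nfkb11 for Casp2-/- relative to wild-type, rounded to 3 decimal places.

0.980

CPM(wild-type rep1) = 46472 / 57.22 = 812.1636
CPM(wild-type rep2) = 5643 / 55.21 = 102.2097
CPM(Casp2-/- rep1) = 35938 / 35.13 = 1023.0003
CPM(Casp2-/- rep2) = 50206 / 64.31 = 780.6873
mean CPM(wild-type) = 457.1867; mean CPM(Casp2-/-) = 901.8438
Fold change = 901.8438 / 457.1867 = 1.97259
log2(1.97259) = 0.9801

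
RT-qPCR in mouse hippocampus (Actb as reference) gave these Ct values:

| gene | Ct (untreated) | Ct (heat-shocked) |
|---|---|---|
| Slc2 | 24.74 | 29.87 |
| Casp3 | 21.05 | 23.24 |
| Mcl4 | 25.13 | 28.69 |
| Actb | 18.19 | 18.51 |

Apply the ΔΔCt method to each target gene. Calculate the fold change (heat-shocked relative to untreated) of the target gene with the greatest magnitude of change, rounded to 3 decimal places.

0.036

Slc2: ΔΔCt = (29.87−18.51) − (24.74−18.19) = 11.36 − 6.55 = 4.81; fold change = 2^-4.81 = 0.036
Casp3: ΔΔCt = (23.24−18.51) − (21.05−18.19) = 4.73 − 2.86 = 1.87; fold change = 2^-1.87 = 0.274
Mcl4: ΔΔCt = (28.69−18.51) − (25.13−18.19) = 10.18 − 6.94 = 3.24; fold change = 2^-3.24 = 0.106
Slc2 has the largest |ΔΔCt| = 4.81.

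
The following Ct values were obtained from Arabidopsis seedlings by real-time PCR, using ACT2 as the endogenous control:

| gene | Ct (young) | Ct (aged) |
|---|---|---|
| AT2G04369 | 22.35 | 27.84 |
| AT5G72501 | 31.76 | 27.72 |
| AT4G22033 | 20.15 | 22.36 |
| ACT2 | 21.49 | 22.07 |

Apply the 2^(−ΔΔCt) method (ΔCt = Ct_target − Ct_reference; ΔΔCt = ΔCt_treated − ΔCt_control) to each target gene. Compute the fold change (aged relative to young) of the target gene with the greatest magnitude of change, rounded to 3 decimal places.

0.033

AT2G04369: ΔΔCt = (27.84−22.07) − (22.35−21.49) = 5.77 − 0.86 = 4.91; fold change = 2^-4.91 = 0.033
AT5G72501: ΔΔCt = (27.72−22.07) − (31.76−21.49) = 5.65 − 10.27 = -4.62; fold change = 2^4.62 = 24.590
AT4G22033: ΔΔCt = (22.36−22.07) − (20.15−21.49) = 0.29 − (-1.34) = 1.63; fold change = 2^-1.63 = 0.323
AT2G04369 has the largest |ΔΔCt| = 4.91.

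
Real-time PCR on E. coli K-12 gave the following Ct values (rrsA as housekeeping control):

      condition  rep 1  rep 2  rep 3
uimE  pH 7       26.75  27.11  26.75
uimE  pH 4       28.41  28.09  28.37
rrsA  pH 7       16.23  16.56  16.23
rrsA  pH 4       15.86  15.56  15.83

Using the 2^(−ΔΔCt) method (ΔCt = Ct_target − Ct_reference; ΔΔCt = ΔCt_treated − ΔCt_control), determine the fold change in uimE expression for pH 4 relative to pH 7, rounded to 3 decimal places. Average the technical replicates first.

Mean Ct: uimE pH 7 26.870; uimE pH 4 28.290; rrsA pH 7 16.340; rrsA pH 4 15.750
ΔCt(pH 7) = 26.870 − 16.340 = 10.530
ΔCt(pH 4) = 28.290 − 15.750 = 12.540
ΔΔCt = 12.540 − 10.530 = 2.010
Fold change = 2^(−2.010) = 0.2483

0.248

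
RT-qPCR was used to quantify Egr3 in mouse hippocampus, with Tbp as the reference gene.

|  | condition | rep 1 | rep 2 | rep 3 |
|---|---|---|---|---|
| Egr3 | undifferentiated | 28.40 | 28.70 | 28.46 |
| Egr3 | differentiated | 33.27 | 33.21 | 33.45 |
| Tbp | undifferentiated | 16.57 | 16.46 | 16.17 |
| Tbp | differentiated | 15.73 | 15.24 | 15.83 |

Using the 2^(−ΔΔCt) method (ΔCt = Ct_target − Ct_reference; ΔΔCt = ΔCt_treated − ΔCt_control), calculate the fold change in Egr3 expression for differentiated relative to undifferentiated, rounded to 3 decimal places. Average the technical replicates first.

0.021

Mean Ct: Egr3 undifferentiated 28.520; Egr3 differentiated 33.310; Tbp undifferentiated 16.400; Tbp differentiated 15.600
ΔCt(undifferentiated) = 28.520 − 16.400 = 12.120
ΔCt(differentiated) = 33.310 − 15.600 = 17.710
ΔΔCt = 17.710 − 12.120 = 5.590
Fold change = 2^(−5.590) = 0.0208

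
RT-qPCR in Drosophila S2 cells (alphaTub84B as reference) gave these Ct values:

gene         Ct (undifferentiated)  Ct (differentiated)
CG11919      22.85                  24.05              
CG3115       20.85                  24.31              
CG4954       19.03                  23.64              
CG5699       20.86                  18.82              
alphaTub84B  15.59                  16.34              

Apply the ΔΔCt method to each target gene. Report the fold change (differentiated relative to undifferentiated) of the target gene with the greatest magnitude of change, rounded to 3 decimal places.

CG11919: ΔΔCt = (24.05−16.34) − (22.85−15.59) = 7.71 − 7.26 = 0.45; fold change = 2^-0.45 = 0.732
CG3115: ΔΔCt = (24.31−16.34) − (20.85−15.59) = 7.97 − 5.26 = 2.71; fold change = 2^-2.71 = 0.153
CG4954: ΔΔCt = (23.64−16.34) − (19.03−15.59) = 7.30 − 3.44 = 3.86; fold change = 2^-3.86 = 0.069
CG5699: ΔΔCt = (18.82−16.34) − (20.86−15.59) = 2.48 − 5.27 = -2.79; fold change = 2^2.79 = 6.916
CG4954 has the largest |ΔΔCt| = 3.86.

0.069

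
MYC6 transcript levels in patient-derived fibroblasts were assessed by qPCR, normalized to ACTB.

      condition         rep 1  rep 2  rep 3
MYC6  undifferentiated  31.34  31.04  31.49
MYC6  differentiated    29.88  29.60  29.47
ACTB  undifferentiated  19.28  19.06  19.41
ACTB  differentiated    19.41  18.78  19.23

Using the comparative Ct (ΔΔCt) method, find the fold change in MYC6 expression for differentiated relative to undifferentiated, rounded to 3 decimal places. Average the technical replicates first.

2.888

Mean Ct: MYC6 undifferentiated 31.290; MYC6 differentiated 29.650; ACTB undifferentiated 19.250; ACTB differentiated 19.140
ΔCt(undifferentiated) = 31.290 − 19.250 = 12.040
ΔCt(differentiated) = 29.650 − 19.140 = 10.510
ΔΔCt = 10.510 − 12.040 = -1.530
Fold change = 2^(−(-1.530)) = 2^1.530 = 2.8879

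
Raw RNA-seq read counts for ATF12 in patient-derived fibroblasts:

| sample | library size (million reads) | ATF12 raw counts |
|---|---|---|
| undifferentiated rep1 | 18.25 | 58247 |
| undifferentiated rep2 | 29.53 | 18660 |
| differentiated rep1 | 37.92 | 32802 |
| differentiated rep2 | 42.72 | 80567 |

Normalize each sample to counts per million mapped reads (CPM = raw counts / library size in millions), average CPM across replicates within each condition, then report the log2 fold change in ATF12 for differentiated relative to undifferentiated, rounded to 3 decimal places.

-0.475

CPM(undifferentiated rep1) = 58247 / 18.25 = 3191.6164
CPM(undifferentiated rep2) = 18660 / 29.53 = 631.8998
CPM(differentiated rep1) = 32802 / 37.92 = 865.0316
CPM(differentiated rep2) = 80567 / 42.72 = 1885.9316
mean CPM(undifferentiated) = 1911.7581; mean CPM(differentiated) = 1375.4816
Fold change = 1375.4816 / 1911.7581 = 0.71949
log2(0.71949) = -0.4750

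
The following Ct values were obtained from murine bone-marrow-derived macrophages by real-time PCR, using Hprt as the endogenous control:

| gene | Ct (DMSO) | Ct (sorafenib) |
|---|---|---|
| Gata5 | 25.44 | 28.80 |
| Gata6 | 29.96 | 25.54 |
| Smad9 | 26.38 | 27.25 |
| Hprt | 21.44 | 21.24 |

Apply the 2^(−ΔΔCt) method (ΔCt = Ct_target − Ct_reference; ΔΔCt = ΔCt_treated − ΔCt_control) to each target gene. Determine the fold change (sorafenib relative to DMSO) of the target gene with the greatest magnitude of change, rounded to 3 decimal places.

18.636

Gata5: ΔΔCt = (28.80−21.24) − (25.44−21.44) = 7.56 − 4.00 = 3.56; fold change = 2^-3.56 = 0.085
Gata6: ΔΔCt = (25.54−21.24) − (29.96−21.44) = 4.30 − 8.52 = -4.22; fold change = 2^4.22 = 18.636
Smad9: ΔΔCt = (27.25−21.24) − (26.38−21.44) = 6.01 − 4.94 = 1.07; fold change = 2^-1.07 = 0.476
Gata6 has the largest |ΔΔCt| = 4.22.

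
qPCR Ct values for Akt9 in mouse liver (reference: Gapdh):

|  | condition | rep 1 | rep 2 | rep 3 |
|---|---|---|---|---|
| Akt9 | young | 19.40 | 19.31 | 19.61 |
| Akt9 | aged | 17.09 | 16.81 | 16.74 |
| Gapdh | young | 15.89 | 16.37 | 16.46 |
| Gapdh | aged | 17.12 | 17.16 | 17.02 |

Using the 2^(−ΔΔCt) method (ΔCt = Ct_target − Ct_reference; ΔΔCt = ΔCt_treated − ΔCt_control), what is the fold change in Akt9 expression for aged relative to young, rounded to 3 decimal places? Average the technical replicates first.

10.703

Mean Ct: Akt9 young 19.440; Akt9 aged 16.880; Gapdh young 16.240; Gapdh aged 17.100
ΔCt(young) = 19.440 − 16.240 = 3.200
ΔCt(aged) = 16.880 − 17.100 = -0.220
ΔΔCt = -0.220 − 3.200 = -3.420
Fold change = 2^(−(-3.420)) = 2^3.420 = 10.7034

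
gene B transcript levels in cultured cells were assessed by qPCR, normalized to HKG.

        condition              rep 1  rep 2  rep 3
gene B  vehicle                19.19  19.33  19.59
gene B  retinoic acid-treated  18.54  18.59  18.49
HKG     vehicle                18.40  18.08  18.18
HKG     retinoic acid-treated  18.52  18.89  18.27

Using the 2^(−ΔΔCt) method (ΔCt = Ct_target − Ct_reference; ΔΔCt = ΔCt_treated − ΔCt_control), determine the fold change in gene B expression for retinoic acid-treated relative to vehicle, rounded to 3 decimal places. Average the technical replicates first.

Mean Ct: gene B vehicle 19.370; gene B retinoic acid-treated 18.540; HKG vehicle 18.220; HKG retinoic acid-treated 18.560
ΔCt(vehicle) = 19.370 − 18.220 = 1.150
ΔCt(retinoic acid-treated) = 18.540 − 18.560 = -0.020
ΔΔCt = -0.020 − 1.150 = -1.170
Fold change = 2^(−(-1.170)) = 2^1.170 = 2.2501

2.250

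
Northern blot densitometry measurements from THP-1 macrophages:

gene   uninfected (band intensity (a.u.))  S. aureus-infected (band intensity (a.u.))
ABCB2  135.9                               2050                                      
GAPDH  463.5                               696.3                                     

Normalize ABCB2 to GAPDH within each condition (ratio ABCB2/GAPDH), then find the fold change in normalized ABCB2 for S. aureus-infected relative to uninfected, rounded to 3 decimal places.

ABCB2/GAPDH (uninfected) = 135.9 / 463.5 = 0.2932
ABCB2/GAPDH (S. aureus-infected) = 2050 / 696.3 = 2.9441
Fold change = 2.9441 / 0.2932 = 10.0412

10.041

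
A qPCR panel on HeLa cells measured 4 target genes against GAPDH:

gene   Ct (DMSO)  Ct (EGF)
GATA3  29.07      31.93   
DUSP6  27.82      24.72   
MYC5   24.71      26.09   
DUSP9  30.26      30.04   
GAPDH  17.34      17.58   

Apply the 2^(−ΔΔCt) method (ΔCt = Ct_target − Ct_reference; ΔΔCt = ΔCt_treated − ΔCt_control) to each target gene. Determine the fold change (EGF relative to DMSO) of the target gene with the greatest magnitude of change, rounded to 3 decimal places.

10.126

GATA3: ΔΔCt = (31.93−17.58) − (29.07−17.34) = 14.35 − 11.73 = 2.62; fold change = 2^-2.62 = 0.163
DUSP6: ΔΔCt = (24.72−17.58) − (27.82−17.34) = 7.14 − 10.48 = -3.34; fold change = 2^3.34 = 10.126
MYC5: ΔΔCt = (26.09−17.58) − (24.71−17.34) = 8.51 − 7.37 = 1.14; fold change = 2^-1.14 = 0.454
DUSP9: ΔΔCt = (30.04−17.58) − (30.26−17.34) = 12.46 − 12.92 = -0.46; fold change = 2^0.46 = 1.376
DUSP6 has the largest |ΔΔCt| = 3.34.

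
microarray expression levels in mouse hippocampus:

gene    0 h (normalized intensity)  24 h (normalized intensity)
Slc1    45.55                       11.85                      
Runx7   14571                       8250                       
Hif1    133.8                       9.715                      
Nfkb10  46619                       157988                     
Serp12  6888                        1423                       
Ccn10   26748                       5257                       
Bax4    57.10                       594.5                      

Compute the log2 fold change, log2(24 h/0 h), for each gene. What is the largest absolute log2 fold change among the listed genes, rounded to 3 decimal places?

3.784

log2(11.85/45.55) = -1.943  (Slc1)
log2(8250/14571) = -0.821  (Runx7)
log2(9.715/133.8) = -3.784  (Hif1)
log2(157988/46619) = 1.761  (Nfkb10)
log2(1423/6888) = -2.275  (Serp12)
log2(5257/26748) = -2.347  (Ccn10)
log2(594.5/57.10) = 3.380  (Bax4)
The largest magnitude belongs to Hif1.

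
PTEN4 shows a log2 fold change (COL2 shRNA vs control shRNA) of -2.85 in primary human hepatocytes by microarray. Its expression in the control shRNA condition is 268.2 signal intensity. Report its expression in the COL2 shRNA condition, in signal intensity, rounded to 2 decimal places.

Fold change = 2^(-2.85) = 0.1387
COL2 shRNA expression = 268.2 × 0.1387 = 37.20

37.20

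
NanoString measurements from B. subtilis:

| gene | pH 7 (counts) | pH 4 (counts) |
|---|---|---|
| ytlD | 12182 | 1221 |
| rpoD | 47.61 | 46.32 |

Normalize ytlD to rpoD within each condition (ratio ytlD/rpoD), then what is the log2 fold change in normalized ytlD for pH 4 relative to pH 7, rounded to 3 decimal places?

ytlD/rpoD (pH 7) = 12182 / 47.61 = 255.87
ytlD/rpoD (pH 4) = 1221 / 46.32 = 26.36
Fold change = 26.36 / 255.87 = 0.1030
log2(0.1030) = -3.2790

-3.279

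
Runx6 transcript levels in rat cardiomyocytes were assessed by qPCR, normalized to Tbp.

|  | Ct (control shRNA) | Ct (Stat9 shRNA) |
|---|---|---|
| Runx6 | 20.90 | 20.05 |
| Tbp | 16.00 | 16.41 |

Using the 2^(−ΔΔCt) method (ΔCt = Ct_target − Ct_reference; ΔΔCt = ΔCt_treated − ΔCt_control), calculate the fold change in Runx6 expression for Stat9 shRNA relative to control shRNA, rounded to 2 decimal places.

ΔCt(control shRNA) = 20.900 − 16.000 = 4.900
ΔCt(Stat9 shRNA) = 20.050 − 16.410 = 3.640
ΔΔCt = 3.640 − 4.900 = -1.260
Fold change = 2^(−(-1.260)) = 2^1.260 = 2.395

2.39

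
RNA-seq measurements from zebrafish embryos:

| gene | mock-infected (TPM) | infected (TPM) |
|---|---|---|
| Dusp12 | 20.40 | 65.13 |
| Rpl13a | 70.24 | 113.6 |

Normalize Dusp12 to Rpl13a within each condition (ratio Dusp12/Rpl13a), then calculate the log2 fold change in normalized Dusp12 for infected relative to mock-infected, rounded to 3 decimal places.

Dusp12/Rpl13a (mock-infected) = 20.40 / 70.24 = 0.29043
Dusp12/Rpl13a (infected) = 65.13 / 113.6 = 0.57333
Fold change = 0.57333 / 0.29043 = 1.9740
log2(1.9740) = 0.9812

0.981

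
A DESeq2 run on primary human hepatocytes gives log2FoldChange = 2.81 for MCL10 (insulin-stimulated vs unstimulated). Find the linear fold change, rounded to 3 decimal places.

7.013

Fold change = 2^(2.81) = 7.0128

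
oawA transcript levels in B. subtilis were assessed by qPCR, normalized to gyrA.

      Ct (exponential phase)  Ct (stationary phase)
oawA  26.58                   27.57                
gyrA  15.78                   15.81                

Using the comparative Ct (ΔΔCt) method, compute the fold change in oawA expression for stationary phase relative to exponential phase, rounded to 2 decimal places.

0.51

ΔCt(exponential phase) = 26.580 − 15.780 = 10.800
ΔCt(stationary phase) = 27.570 − 15.810 = 11.760
ΔΔCt = 11.760 − 10.800 = 0.960
Fold change = 2^(−0.960) = 0.514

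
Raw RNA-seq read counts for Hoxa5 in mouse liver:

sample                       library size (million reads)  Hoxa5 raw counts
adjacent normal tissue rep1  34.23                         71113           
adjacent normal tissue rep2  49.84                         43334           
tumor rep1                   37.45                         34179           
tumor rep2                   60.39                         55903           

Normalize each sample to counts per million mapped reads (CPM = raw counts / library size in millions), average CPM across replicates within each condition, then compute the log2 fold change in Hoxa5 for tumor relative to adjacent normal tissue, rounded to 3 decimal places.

CPM(adjacent normal tissue rep1) = 71113 / 34.23 = 2077.5051
CPM(adjacent normal tissue rep2) = 43334 / 49.84 = 869.4623
CPM(tumor rep1) = 34179 / 37.45 = 912.6569
CPM(tumor rep2) = 55903 / 60.39 = 925.6996
mean CPM(adjacent normal tissue) = 1473.4837; mean CPM(tumor) = 919.1782
Fold change = 919.1782 / 1473.4837 = 0.62381
log2(0.62381) = -0.6808

-0.681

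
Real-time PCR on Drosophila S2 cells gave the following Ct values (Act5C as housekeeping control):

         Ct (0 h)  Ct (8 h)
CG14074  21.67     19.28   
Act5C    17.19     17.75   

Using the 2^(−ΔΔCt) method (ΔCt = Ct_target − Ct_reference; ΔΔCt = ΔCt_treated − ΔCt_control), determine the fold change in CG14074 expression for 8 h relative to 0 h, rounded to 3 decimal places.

7.727

ΔCt(0 h) = 21.670 − 17.190 = 4.480
ΔCt(8 h) = 19.280 − 17.750 = 1.530
ΔΔCt = 1.530 − 4.480 = -2.950
Fold change = 2^(−(-2.950)) = 2^2.950 = 7.7275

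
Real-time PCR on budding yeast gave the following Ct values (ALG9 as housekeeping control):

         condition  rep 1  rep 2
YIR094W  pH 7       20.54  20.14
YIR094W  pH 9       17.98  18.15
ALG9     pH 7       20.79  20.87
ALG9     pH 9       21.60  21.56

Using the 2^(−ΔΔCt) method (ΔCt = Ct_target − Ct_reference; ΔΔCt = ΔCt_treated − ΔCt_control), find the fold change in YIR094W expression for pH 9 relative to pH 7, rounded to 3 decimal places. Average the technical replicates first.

Mean Ct: YIR094W pH 7 20.340; YIR094W pH 9 18.065; ALG9 pH 7 20.830; ALG9 pH 9 21.580
ΔCt(pH 7) = 20.340 − 20.830 = -0.490
ΔCt(pH 9) = 18.065 − 21.580 = -3.515
ΔΔCt = -3.515 − (-0.490) = -3.025
Fold change = 2^(−(-3.025)) = 2^3.025 = 8.1398

8.140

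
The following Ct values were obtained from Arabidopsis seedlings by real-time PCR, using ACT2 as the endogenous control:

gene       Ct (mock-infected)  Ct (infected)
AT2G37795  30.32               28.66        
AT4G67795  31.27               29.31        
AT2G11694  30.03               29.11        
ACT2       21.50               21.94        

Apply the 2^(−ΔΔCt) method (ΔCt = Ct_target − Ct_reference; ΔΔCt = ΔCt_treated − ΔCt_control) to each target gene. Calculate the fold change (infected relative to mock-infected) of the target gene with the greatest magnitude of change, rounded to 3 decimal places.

AT2G37795: ΔΔCt = (28.66−21.94) − (30.32−21.50) = 6.72 − 8.82 = -2.10; fold change = 2^2.10 = 4.287
AT4G67795: ΔΔCt = (29.31−21.94) − (31.27−21.50) = 7.37 − 9.77 = -2.40; fold change = 2^2.40 = 5.278
AT2G11694: ΔΔCt = (29.11−21.94) − (30.03−21.50) = 7.17 − 8.53 = -1.36; fold change = 2^1.36 = 2.567
AT4G67795 has the largest |ΔΔCt| = 2.40.

5.278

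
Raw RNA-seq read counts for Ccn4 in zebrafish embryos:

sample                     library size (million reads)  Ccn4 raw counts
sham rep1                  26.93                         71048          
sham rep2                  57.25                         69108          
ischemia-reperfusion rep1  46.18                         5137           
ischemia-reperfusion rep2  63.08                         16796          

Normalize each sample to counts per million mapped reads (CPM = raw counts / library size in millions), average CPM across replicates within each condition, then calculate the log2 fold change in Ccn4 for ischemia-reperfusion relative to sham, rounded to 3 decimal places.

CPM(sham rep1) = 71048 / 26.93 = 2638.2473
CPM(sham rep2) = 69108 / 57.25 = 1207.1266
CPM(ischemia-reperfusion rep1) = 5137 / 46.18 = 111.2386
CPM(ischemia-reperfusion rep2) = 16796 / 63.08 = 266.2651
mean CPM(sham) = 1922.6870; mean CPM(ischemia-reperfusion) = 188.7518
Fold change = 188.7518 / 1922.6870 = 0.09817
log2(0.09817) = -3.3486

-3.349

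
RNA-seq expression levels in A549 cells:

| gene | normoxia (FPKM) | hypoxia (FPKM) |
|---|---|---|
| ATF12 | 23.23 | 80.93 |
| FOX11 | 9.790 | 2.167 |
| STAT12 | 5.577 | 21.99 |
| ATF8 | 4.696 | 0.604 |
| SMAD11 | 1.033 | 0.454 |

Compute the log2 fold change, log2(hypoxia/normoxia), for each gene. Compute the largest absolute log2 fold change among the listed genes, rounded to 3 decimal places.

log2(80.93/23.23) = 1.801  (ATF12)
log2(2.167/9.790) = -2.176  (FOX11)
log2(21.99/5.577) = 1.979  (STAT12)
log2(0.604/4.696) = -2.959  (ATF8)
log2(0.454/1.033) = -1.186  (SMAD11)
The largest magnitude belongs to ATF8.

2.959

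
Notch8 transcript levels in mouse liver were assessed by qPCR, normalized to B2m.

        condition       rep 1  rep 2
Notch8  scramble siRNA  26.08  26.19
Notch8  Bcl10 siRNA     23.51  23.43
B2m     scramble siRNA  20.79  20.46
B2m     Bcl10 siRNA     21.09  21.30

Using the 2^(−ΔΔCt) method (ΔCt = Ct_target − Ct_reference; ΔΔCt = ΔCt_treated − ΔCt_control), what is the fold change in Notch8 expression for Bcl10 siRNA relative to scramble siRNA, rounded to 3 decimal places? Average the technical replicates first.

9.415

Mean Ct: Notch8 scramble siRNA 26.135; Notch8 Bcl10 siRNA 23.470; B2m scramble siRNA 20.625; B2m Bcl10 siRNA 21.195
ΔCt(scramble siRNA) = 26.135 − 20.625 = 5.510
ΔCt(Bcl10 siRNA) = 23.470 − 21.195 = 2.275
ΔΔCt = 2.275 − 5.510 = -3.235
Fold change = 2^(−(-3.235)) = 2^3.235 = 9.4153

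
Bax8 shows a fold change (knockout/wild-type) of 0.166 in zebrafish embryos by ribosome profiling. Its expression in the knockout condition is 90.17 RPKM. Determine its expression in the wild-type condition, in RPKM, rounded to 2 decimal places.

wild-type expression = 90.17 / 0.166 = 543.19

543.19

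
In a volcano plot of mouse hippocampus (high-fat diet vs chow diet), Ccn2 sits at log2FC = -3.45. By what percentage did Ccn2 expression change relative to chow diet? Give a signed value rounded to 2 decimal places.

-90.85%

Fold change = 2^(-3.45) = 0.0915
Percent change = (FC − 1) × 100% = (0.0915 − 1) × 100 = -90.85%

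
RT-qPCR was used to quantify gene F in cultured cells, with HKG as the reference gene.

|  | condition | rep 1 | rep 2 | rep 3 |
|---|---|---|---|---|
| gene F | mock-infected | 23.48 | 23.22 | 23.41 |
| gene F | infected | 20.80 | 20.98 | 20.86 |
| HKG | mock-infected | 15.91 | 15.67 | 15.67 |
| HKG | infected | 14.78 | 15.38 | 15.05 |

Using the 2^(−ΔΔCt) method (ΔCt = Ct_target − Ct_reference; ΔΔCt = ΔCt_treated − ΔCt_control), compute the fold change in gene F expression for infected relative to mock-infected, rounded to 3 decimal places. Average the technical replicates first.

Mean Ct: gene F mock-infected 23.370; gene F infected 20.880; HKG mock-infected 15.750; HKG infected 15.070
ΔCt(mock-infected) = 23.370 − 15.750 = 7.620
ΔCt(infected) = 20.880 − 15.070 = 5.810
ΔΔCt = 5.810 − 7.620 = -1.810
Fold change = 2^(−(-1.810)) = 2^1.810 = 3.5064

3.506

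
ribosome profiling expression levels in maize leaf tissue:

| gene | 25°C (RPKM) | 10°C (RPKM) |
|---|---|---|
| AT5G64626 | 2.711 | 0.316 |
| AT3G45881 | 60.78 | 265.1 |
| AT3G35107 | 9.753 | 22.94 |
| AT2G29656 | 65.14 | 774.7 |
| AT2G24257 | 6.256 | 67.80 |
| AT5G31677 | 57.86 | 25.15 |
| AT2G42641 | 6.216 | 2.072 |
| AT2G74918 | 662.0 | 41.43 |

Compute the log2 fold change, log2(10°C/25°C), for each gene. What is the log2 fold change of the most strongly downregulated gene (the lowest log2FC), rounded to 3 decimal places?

log2(0.316/2.711) = -3.101  (AT5G64626)
log2(265.1/60.78) = 2.125  (AT3G45881)
log2(22.94/9.753) = 1.234  (AT3G35107)
log2(774.7/65.14) = 3.572  (AT2G29656)
log2(67.80/6.256) = 3.438  (AT2G24257)
log2(25.15/57.86) = -1.202  (AT5G31677)
log2(2.072/6.216) = -1.585  (AT2G42641)
log2(41.43/662.0) = -3.998  (AT2G74918)
AT2G74918 is most strongly downregulated.

-3.998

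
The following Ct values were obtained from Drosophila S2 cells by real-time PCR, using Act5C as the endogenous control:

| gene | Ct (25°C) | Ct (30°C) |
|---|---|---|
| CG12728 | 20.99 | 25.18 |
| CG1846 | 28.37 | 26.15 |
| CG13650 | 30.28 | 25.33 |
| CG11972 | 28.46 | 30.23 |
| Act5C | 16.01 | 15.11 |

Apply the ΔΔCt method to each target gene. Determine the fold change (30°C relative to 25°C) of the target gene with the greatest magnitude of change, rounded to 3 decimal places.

0.029

CG12728: ΔΔCt = (25.18−15.11) − (20.99−16.01) = 10.07 − 4.98 = 5.09; fold change = 2^-5.09 = 0.029
CG1846: ΔΔCt = (26.15−15.11) − (28.37−16.01) = 11.04 − 12.36 = -1.32; fold change = 2^1.32 = 2.497
CG13650: ΔΔCt = (25.33−15.11) − (30.28−16.01) = 10.22 − 14.27 = -4.05; fold change = 2^4.05 = 16.564
CG11972: ΔΔCt = (30.23−15.11) − (28.46−16.01) = 15.12 − 12.45 = 2.67; fold change = 2^-2.67 = 0.157
CG12728 has the largest |ΔΔCt| = 5.09.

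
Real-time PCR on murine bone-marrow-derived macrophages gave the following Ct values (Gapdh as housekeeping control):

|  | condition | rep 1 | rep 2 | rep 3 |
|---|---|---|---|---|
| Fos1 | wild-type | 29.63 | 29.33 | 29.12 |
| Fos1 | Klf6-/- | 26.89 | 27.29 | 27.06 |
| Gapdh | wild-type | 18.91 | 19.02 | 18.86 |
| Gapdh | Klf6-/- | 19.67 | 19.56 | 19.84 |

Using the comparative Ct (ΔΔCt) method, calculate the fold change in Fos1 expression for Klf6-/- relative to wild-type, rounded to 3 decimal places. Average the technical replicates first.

Mean Ct: Fos1 wild-type 29.360; Fos1 Klf6-/- 27.080; Gapdh wild-type 18.930; Gapdh Klf6-/- 19.690
ΔCt(wild-type) = 29.360 − 18.930 = 10.430
ΔCt(Klf6-/-) = 27.080 − 19.690 = 7.390
ΔΔCt = 7.390 − 10.430 = -3.040
Fold change = 2^(−(-3.040)) = 2^3.040 = 8.2249

8.225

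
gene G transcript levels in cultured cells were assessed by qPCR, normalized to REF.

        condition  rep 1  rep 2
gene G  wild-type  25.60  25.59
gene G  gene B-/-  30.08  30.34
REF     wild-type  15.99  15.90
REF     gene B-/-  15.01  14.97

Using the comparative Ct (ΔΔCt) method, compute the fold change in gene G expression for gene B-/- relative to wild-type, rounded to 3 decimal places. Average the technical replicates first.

0.021

Mean Ct: gene G wild-type 25.595; gene G gene B-/- 30.210; REF wild-type 15.945; REF gene B-/- 14.990
ΔCt(wild-type) = 25.595 − 15.945 = 9.650
ΔCt(gene B-/-) = 30.210 − 14.990 = 15.220
ΔΔCt = 15.220 − 9.650 = 5.570
Fold change = 2^(−5.570) = 0.0211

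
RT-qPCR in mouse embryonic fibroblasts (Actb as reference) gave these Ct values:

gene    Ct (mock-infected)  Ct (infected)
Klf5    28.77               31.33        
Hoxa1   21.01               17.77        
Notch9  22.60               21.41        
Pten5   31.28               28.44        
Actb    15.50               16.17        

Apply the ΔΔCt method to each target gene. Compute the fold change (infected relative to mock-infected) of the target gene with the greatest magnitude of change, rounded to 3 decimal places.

Klf5: ΔΔCt = (31.33−16.17) − (28.77−15.50) = 15.16 − 13.27 = 1.89; fold change = 2^-1.89 = 0.270
Hoxa1: ΔΔCt = (17.77−16.17) − (21.01−15.50) = 1.60 − 5.51 = -3.91; fold change = 2^3.91 = 15.032
Notch9: ΔΔCt = (21.41−16.17) − (22.60−15.50) = 5.24 − 7.10 = -1.86; fold change = 2^1.86 = 3.630
Pten5: ΔΔCt = (28.44−16.17) − (31.28−15.50) = 12.27 − 15.78 = -3.51; fold change = 2^3.51 = 11.392
Hoxa1 has the largest |ΔΔCt| = 3.91.

15.032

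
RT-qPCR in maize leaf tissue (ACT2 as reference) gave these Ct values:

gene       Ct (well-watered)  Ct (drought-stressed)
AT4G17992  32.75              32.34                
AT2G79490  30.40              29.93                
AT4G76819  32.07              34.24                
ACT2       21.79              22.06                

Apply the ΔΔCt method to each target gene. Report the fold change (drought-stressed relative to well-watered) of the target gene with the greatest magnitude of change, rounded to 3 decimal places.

0.268

AT4G17992: ΔΔCt = (32.34−22.06) − (32.75−21.79) = 10.28 − 10.96 = -0.68; fold change = 2^0.68 = 1.602
AT2G79490: ΔΔCt = (29.93−22.06) − (30.40−21.79) = 7.87 − 8.61 = -0.74; fold change = 2^0.74 = 1.670
AT4G76819: ΔΔCt = (34.24−22.06) − (32.07−21.79) = 12.18 − 10.28 = 1.90; fold change = 2^-1.90 = 0.268
AT4G76819 has the largest |ΔΔCt| = 1.90.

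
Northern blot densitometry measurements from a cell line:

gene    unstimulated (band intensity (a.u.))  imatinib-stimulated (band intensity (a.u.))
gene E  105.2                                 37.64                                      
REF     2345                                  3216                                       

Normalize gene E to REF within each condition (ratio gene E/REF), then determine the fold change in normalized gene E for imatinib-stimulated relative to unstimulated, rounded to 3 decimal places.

gene E/REF (unstimulated) = 105.2 / 2345 = 0.044861
gene E/REF (imatinib-stimulated) = 37.64 / 3216 = 0.011704
Fold change = 0.011704 / 0.044861 = 0.2609

0.261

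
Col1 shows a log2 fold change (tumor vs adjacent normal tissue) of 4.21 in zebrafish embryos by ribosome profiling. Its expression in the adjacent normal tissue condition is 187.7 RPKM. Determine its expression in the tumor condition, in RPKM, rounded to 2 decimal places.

3473.77

Fold change = 2^(4.21) = 18.5070
tumor expression = 187.7 × 18.5070 = 3473.77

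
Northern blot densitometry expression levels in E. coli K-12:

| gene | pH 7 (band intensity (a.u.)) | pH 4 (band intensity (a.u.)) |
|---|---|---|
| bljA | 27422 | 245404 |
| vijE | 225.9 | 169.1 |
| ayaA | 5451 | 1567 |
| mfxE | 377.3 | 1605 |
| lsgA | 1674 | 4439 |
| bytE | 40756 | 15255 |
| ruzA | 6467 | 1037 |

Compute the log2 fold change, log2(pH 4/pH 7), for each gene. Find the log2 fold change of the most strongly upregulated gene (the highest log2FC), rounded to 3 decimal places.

3.162

log2(245404/27422) = 3.162  (bljA)
log2(169.1/225.9) = -0.418  (vijE)
log2(1567/5451) = -1.799  (ayaA)
log2(1605/377.3) = 2.089  (mfxE)
log2(4439/1674) = 1.407  (lsgA)
log2(15255/40756) = -1.418  (bytE)
log2(1037/6467) = -2.641  (ruzA)
bljA is most strongly upregulated.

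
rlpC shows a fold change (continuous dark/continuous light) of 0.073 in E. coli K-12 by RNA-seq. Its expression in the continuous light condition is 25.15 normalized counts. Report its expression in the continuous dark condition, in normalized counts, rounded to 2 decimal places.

1.84

continuous dark expression = 25.15 × 0.073 = 1.84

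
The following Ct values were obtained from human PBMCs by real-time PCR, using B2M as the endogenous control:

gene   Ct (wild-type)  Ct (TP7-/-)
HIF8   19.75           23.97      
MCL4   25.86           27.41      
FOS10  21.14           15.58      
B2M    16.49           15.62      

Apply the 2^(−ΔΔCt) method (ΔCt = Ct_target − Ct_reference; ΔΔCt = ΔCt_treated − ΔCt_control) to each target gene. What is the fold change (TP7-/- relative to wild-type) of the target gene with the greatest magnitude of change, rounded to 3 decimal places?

0.029

HIF8: ΔΔCt = (23.97−15.62) − (19.75−16.49) = 8.35 − 3.26 = 5.09; fold change = 2^-5.09 = 0.029
MCL4: ΔΔCt = (27.41−15.62) − (25.86−16.49) = 11.79 − 9.37 = 2.42; fold change = 2^-2.42 = 0.187
FOS10: ΔΔCt = (15.58−15.62) − (21.14−16.49) = -0.04 − 4.65 = -4.69; fold change = 2^4.69 = 25.813
HIF8 has the largest |ΔΔCt| = 5.09.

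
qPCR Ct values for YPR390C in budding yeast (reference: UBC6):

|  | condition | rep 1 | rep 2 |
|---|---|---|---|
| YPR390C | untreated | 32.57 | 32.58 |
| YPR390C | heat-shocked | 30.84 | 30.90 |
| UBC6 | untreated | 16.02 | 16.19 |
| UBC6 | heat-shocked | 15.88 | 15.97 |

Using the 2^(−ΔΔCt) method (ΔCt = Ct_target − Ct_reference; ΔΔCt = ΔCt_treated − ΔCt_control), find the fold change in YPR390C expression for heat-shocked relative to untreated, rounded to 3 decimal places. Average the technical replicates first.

Mean Ct: YPR390C untreated 32.575; YPR390C heat-shocked 30.870; UBC6 untreated 16.105; UBC6 heat-shocked 15.925
ΔCt(untreated) = 32.575 − 16.105 = 16.470
ΔCt(heat-shocked) = 30.870 − 15.925 = 14.945
ΔΔCt = 14.945 − 16.470 = -1.525
Fold change = 2^(−(-1.525)) = 2^1.525 = 2.8779

2.878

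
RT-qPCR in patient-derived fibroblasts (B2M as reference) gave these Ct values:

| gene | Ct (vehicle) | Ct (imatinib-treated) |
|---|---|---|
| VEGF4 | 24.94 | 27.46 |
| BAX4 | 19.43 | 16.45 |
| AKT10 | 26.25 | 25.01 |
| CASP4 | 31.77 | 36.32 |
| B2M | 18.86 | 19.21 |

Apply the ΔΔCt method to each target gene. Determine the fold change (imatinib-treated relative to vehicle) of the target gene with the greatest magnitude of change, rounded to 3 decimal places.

VEGF4: ΔΔCt = (27.46−19.21) − (24.94−18.86) = 8.25 − 6.08 = 2.17; fold change = 2^-2.17 = 0.222
BAX4: ΔΔCt = (16.45−19.21) − (19.43−18.86) = -2.76 − 0.57 = -3.33; fold change = 2^3.33 = 10.056
AKT10: ΔΔCt = (25.01−19.21) − (26.25−18.86) = 5.80 − 7.39 = -1.59; fold change = 2^1.59 = 3.010
CASP4: ΔΔCt = (36.32−19.21) − (31.77−18.86) = 17.11 − 12.91 = 4.20; fold change = 2^-4.20 = 0.054
CASP4 has the largest |ΔΔCt| = 4.20.

0.054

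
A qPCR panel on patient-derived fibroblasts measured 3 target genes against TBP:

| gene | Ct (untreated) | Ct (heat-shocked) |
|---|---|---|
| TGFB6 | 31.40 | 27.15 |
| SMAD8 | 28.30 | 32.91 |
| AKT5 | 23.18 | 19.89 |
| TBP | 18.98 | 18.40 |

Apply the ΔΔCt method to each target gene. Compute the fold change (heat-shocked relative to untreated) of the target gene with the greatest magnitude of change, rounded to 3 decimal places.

0.027

TGFB6: ΔΔCt = (27.15−18.40) − (31.40−18.98) = 8.75 − 12.42 = -3.67; fold change = 2^3.67 = 12.729
SMAD8: ΔΔCt = (32.91−18.40) − (28.30−18.98) = 14.51 − 9.32 = 5.19; fold change = 2^-5.19 = 0.027
AKT5: ΔΔCt = (19.89−18.40) − (23.18−18.98) = 1.49 − 4.20 = -2.71; fold change = 2^2.71 = 6.543
SMAD8 has the largest |ΔΔCt| = 5.19.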